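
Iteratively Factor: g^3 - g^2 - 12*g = (g + 3)*(g^2 - 4*g) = g*(g + 3)*(g - 4)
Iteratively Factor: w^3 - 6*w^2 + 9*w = (w)*(w^2 - 6*w + 9) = w*(w - 3)*(w - 3)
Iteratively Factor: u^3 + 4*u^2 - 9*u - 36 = (u + 3)*(u^2 + u - 12) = (u - 3)*(u + 3)*(u + 4)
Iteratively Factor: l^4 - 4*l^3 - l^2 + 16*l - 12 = (l - 3)*(l^3 - l^2 - 4*l + 4) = (l - 3)*(l - 1)*(l^2 - 4) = (l - 3)*(l - 1)*(l + 2)*(l - 2)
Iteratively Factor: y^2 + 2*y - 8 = (y - 2)*(y + 4)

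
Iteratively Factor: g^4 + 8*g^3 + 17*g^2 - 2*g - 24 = (g + 4)*(g^3 + 4*g^2 + g - 6) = (g + 3)*(g + 4)*(g^2 + g - 2) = (g - 1)*(g + 3)*(g + 4)*(g + 2)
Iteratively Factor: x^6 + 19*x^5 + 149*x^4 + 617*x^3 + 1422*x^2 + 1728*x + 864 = (x + 4)*(x^5 + 15*x^4 + 89*x^3 + 261*x^2 + 378*x + 216) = (x + 3)*(x + 4)*(x^4 + 12*x^3 + 53*x^2 + 102*x + 72) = (x + 3)^2*(x + 4)*(x^3 + 9*x^2 + 26*x + 24) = (x + 3)^3*(x + 4)*(x^2 + 6*x + 8) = (x + 2)*(x + 3)^3*(x + 4)*(x + 4)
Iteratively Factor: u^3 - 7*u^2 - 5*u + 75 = (u + 3)*(u^2 - 10*u + 25) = (u - 5)*(u + 3)*(u - 5)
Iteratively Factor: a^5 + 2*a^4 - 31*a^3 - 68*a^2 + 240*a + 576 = (a - 4)*(a^4 + 6*a^3 - 7*a^2 - 96*a - 144) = (a - 4)*(a + 4)*(a^3 + 2*a^2 - 15*a - 36) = (a - 4)*(a + 3)*(a + 4)*(a^2 - a - 12) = (a - 4)*(a + 3)^2*(a + 4)*(a - 4)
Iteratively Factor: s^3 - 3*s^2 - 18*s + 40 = (s - 2)*(s^2 - s - 20) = (s - 5)*(s - 2)*(s + 4)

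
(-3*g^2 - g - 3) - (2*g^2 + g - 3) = -5*g^2 - 2*g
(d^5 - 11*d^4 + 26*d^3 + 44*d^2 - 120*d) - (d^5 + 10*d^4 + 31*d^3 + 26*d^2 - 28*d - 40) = -21*d^4 - 5*d^3 + 18*d^2 - 92*d + 40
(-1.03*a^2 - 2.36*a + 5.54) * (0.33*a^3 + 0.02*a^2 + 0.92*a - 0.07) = -0.3399*a^5 - 0.7994*a^4 + 0.8334*a^3 - 1.9883*a^2 + 5.262*a - 0.3878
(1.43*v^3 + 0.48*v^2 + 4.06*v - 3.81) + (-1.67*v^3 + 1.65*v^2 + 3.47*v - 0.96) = -0.24*v^3 + 2.13*v^2 + 7.53*v - 4.77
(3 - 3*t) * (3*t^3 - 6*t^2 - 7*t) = -9*t^4 + 27*t^3 + 3*t^2 - 21*t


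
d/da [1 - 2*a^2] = -4*a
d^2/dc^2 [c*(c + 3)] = 2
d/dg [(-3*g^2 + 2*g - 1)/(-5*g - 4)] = (15*g^2 + 24*g - 13)/(25*g^2 + 40*g + 16)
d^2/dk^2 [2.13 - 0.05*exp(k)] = -0.05*exp(k)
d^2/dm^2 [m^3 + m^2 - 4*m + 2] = 6*m + 2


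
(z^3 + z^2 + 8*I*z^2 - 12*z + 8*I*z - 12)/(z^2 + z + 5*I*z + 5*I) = (z^2 + 8*I*z - 12)/(z + 5*I)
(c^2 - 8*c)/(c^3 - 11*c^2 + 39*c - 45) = c*(c - 8)/(c^3 - 11*c^2 + 39*c - 45)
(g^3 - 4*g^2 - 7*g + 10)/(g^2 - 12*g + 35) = (g^2 + g - 2)/(g - 7)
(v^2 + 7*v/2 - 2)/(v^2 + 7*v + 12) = (v - 1/2)/(v + 3)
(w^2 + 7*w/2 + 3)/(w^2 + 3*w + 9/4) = 2*(w + 2)/(2*w + 3)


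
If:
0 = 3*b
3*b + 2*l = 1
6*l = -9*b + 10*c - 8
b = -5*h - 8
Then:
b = 0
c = 11/10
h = -8/5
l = 1/2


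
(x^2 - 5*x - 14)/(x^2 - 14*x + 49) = (x + 2)/(x - 7)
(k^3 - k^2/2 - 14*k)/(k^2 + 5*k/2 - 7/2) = k*(k - 4)/(k - 1)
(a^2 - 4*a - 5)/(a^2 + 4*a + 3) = (a - 5)/(a + 3)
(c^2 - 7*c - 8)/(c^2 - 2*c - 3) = (c - 8)/(c - 3)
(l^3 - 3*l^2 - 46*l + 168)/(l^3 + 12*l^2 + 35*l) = (l^2 - 10*l + 24)/(l*(l + 5))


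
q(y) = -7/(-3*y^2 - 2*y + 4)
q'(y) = -7*(6*y + 2)/(-3*y^2 - 2*y + 4)^2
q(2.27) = 0.44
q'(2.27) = -0.43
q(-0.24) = -1.63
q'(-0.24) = -0.21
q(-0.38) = -1.62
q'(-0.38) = 0.10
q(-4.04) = 0.19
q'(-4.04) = 0.11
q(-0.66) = -1.74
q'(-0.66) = 0.85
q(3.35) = 0.19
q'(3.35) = -0.12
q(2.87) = 0.26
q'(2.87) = -0.19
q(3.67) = 0.16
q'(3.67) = -0.09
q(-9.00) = 0.03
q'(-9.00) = 0.01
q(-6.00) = 0.08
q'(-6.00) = 0.03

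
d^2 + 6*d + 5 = (d + 1)*(d + 5)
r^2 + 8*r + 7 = (r + 1)*(r + 7)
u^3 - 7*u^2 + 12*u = u*(u - 4)*(u - 3)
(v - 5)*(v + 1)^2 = v^3 - 3*v^2 - 9*v - 5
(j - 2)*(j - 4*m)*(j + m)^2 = j^4 - 2*j^3*m - 2*j^3 - 7*j^2*m^2 + 4*j^2*m - 4*j*m^3 + 14*j*m^2 + 8*m^3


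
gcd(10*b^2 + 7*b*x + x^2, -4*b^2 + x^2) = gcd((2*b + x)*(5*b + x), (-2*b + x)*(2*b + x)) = 2*b + x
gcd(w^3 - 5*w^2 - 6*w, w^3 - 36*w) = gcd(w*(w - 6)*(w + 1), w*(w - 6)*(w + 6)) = w^2 - 6*w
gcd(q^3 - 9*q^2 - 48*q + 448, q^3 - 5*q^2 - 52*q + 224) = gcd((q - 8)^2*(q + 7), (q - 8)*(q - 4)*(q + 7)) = q^2 - q - 56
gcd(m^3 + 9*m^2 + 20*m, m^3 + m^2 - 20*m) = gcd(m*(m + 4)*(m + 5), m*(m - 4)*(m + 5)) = m^2 + 5*m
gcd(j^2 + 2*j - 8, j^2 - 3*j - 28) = j + 4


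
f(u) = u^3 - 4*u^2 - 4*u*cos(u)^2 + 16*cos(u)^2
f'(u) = 3*u^2 + 8*u*sin(u)*cos(u) - 8*u - 32*sin(u)*cos(u) - 4*cos(u)^2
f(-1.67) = -15.59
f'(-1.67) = 17.22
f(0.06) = 15.69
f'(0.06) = -6.34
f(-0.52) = 12.39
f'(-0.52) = 17.55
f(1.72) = -6.54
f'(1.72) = -2.29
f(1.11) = -1.28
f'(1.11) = -15.18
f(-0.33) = 15.03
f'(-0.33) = 10.01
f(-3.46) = -62.39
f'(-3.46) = 77.73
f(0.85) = 3.21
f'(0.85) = -18.87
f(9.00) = 388.40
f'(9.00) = 152.66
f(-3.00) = -35.56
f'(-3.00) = 39.26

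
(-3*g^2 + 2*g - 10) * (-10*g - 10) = 30*g^3 + 10*g^2 + 80*g + 100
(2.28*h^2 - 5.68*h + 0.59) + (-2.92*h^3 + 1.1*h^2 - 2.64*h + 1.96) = -2.92*h^3 + 3.38*h^2 - 8.32*h + 2.55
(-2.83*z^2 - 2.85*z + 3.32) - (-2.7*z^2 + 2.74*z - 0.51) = -0.13*z^2 - 5.59*z + 3.83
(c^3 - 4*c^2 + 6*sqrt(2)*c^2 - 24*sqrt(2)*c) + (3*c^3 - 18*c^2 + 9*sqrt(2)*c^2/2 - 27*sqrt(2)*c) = 4*c^3 - 22*c^2 + 21*sqrt(2)*c^2/2 - 51*sqrt(2)*c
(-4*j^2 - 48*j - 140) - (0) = -4*j^2 - 48*j - 140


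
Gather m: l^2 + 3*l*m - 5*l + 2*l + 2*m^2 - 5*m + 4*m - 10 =l^2 - 3*l + 2*m^2 + m*(3*l - 1) - 10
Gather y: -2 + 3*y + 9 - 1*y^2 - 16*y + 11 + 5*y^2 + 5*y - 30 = 4*y^2 - 8*y - 12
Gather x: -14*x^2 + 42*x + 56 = -14*x^2 + 42*x + 56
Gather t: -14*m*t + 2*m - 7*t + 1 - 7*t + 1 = 2*m + t*(-14*m - 14) + 2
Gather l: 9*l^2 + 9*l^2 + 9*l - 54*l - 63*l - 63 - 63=18*l^2 - 108*l - 126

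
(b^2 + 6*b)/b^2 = (b + 6)/b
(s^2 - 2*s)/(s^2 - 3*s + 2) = s/(s - 1)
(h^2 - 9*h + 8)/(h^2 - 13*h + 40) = (h - 1)/(h - 5)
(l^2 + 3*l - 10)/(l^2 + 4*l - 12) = (l + 5)/(l + 6)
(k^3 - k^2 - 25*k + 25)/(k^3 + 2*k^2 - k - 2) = (k^2 - 25)/(k^2 + 3*k + 2)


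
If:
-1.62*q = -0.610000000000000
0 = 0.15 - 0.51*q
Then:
No Solution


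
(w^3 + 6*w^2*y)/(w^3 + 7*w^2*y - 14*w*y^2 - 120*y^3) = w^2/(w^2 + w*y - 20*y^2)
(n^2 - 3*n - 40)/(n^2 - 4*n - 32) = (n + 5)/(n + 4)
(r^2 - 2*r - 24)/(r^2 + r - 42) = (r + 4)/(r + 7)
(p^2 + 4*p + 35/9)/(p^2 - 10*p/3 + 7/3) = (9*p^2 + 36*p + 35)/(3*(3*p^2 - 10*p + 7))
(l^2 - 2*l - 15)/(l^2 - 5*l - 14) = (-l^2 + 2*l + 15)/(-l^2 + 5*l + 14)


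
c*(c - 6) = c^2 - 6*c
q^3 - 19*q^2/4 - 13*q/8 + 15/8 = (q - 5)*(q - 1/2)*(q + 3/4)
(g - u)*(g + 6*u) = g^2 + 5*g*u - 6*u^2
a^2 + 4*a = a*(a + 4)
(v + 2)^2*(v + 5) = v^3 + 9*v^2 + 24*v + 20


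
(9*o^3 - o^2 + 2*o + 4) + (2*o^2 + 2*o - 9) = 9*o^3 + o^2 + 4*o - 5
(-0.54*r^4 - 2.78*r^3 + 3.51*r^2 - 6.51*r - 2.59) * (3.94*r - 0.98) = -2.1276*r^5 - 10.424*r^4 + 16.5538*r^3 - 29.0892*r^2 - 3.8248*r + 2.5382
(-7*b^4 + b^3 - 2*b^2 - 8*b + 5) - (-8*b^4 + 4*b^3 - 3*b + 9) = b^4 - 3*b^3 - 2*b^2 - 5*b - 4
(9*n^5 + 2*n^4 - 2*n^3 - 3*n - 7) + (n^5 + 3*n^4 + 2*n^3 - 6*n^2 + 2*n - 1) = 10*n^5 + 5*n^4 - 6*n^2 - n - 8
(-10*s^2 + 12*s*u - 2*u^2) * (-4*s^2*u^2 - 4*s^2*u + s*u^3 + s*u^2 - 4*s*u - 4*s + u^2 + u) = 40*s^4*u^2 + 40*s^4*u - 58*s^3*u^3 - 58*s^3*u^2 + 40*s^3*u + 40*s^3 + 20*s^2*u^4 + 20*s^2*u^3 - 58*s^2*u^2 - 58*s^2*u - 2*s*u^5 - 2*s*u^4 + 20*s*u^3 + 20*s*u^2 - 2*u^4 - 2*u^3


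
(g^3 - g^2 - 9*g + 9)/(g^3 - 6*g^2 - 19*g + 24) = (g - 3)/(g - 8)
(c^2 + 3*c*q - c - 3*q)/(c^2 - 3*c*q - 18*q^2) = (1 - c)/(-c + 6*q)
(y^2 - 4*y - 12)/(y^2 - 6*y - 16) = (y - 6)/(y - 8)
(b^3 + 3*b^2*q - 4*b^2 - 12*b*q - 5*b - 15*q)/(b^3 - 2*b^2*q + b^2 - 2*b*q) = (-b^2 - 3*b*q + 5*b + 15*q)/(b*(-b + 2*q))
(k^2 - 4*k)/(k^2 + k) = (k - 4)/(k + 1)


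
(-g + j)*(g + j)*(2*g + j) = -2*g^3 - g^2*j + 2*g*j^2 + j^3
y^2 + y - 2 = (y - 1)*(y + 2)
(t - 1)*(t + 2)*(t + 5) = t^3 + 6*t^2 + 3*t - 10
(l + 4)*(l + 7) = l^2 + 11*l + 28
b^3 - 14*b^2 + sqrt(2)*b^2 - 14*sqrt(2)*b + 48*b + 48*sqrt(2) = (b - 8)*(b - 6)*(b + sqrt(2))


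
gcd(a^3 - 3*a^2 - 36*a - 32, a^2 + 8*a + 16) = a + 4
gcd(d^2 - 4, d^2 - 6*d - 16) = d + 2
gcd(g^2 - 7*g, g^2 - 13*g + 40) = 1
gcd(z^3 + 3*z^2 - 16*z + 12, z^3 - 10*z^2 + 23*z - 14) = z^2 - 3*z + 2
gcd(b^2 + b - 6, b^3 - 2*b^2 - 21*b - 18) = b + 3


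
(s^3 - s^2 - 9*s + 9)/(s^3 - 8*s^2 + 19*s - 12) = (s + 3)/(s - 4)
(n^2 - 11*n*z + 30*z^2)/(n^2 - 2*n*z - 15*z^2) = (n - 6*z)/(n + 3*z)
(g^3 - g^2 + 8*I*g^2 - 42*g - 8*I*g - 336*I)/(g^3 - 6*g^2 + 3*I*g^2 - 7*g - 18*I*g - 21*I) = (g^2 + g*(6 + 8*I) + 48*I)/(g^2 + g*(1 + 3*I) + 3*I)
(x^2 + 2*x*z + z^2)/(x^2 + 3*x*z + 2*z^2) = (x + z)/(x + 2*z)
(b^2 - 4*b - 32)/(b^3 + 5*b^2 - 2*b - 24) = (b - 8)/(b^2 + b - 6)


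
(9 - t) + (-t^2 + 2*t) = -t^2 + t + 9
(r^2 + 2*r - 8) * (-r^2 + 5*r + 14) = -r^4 + 3*r^3 + 32*r^2 - 12*r - 112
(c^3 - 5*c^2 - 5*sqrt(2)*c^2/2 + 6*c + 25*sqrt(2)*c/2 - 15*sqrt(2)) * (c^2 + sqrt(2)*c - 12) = c^5 - 5*c^4 - 3*sqrt(2)*c^4/2 - 11*c^3 + 15*sqrt(2)*c^3/2 + 21*sqrt(2)*c^2 + 85*c^2 - 150*sqrt(2)*c - 102*c + 180*sqrt(2)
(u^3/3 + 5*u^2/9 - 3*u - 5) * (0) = 0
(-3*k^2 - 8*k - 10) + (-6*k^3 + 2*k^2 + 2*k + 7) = -6*k^3 - k^2 - 6*k - 3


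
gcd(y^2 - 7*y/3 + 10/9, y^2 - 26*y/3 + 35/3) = y - 5/3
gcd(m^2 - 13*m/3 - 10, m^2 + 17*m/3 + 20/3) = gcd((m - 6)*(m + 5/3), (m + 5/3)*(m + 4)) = m + 5/3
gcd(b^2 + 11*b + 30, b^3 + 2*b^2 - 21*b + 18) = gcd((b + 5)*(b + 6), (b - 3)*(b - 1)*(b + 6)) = b + 6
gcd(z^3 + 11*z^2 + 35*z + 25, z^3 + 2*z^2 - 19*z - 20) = z^2 + 6*z + 5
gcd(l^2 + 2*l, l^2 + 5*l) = l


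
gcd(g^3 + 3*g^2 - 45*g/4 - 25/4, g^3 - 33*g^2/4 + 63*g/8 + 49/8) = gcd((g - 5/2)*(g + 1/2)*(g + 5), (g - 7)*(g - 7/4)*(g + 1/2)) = g + 1/2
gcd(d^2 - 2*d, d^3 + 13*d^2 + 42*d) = d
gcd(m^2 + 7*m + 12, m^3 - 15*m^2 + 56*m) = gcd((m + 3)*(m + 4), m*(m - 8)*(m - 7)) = 1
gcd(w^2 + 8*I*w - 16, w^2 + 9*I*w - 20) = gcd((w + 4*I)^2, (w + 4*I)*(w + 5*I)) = w + 4*I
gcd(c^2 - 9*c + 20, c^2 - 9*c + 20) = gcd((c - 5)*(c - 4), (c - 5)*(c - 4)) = c^2 - 9*c + 20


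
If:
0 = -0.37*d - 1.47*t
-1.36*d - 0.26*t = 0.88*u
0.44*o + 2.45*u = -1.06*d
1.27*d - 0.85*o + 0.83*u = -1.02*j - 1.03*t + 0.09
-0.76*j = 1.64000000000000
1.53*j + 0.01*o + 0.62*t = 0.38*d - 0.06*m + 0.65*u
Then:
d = -0.45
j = -2.16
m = 58.59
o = -2.58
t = 0.11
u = 0.66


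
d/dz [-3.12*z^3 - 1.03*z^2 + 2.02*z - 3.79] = -9.36*z^2 - 2.06*z + 2.02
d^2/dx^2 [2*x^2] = 4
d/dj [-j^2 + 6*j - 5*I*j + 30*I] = -2*j + 6 - 5*I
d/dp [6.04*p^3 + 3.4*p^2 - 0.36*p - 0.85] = 18.12*p^2 + 6.8*p - 0.36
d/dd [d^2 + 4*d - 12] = 2*d + 4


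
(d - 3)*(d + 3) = d^2 - 9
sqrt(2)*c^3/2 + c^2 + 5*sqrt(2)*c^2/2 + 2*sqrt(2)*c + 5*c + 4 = (c + 1)*(c + 4)*(sqrt(2)*c/2 + 1)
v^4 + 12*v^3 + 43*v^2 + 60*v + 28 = (v + 1)*(v + 2)^2*(v + 7)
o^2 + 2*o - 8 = (o - 2)*(o + 4)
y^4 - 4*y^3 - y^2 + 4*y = y*(y - 4)*(y - 1)*(y + 1)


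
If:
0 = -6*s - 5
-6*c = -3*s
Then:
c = -5/12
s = -5/6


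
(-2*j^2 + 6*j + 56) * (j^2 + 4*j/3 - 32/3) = -2*j^4 + 10*j^3/3 + 256*j^2/3 + 32*j/3 - 1792/3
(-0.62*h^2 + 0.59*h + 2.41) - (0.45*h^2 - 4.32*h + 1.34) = -1.07*h^2 + 4.91*h + 1.07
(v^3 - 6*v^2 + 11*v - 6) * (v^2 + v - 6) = v^5 - 5*v^4 - v^3 + 41*v^2 - 72*v + 36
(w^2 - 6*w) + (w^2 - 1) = 2*w^2 - 6*w - 1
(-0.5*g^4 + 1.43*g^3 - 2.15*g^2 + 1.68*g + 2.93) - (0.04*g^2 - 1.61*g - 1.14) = -0.5*g^4 + 1.43*g^3 - 2.19*g^2 + 3.29*g + 4.07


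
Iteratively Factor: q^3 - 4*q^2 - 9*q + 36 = (q + 3)*(q^2 - 7*q + 12) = (q - 4)*(q + 3)*(q - 3)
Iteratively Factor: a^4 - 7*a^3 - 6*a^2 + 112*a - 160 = (a - 2)*(a^3 - 5*a^2 - 16*a + 80) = (a - 4)*(a - 2)*(a^2 - a - 20) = (a - 5)*(a - 4)*(a - 2)*(a + 4)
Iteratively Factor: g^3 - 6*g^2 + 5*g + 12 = (g - 4)*(g^2 - 2*g - 3) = (g - 4)*(g + 1)*(g - 3)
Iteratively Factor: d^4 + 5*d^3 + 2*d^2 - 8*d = (d)*(d^3 + 5*d^2 + 2*d - 8) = d*(d + 2)*(d^2 + 3*d - 4) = d*(d + 2)*(d + 4)*(d - 1)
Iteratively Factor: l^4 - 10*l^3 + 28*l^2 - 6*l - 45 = (l - 3)*(l^3 - 7*l^2 + 7*l + 15) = (l - 3)*(l + 1)*(l^2 - 8*l + 15) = (l - 3)^2*(l + 1)*(l - 5)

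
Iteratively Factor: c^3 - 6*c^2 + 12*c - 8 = (c - 2)*(c^2 - 4*c + 4) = (c - 2)^2*(c - 2)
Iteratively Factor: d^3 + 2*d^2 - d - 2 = (d + 1)*(d^2 + d - 2) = (d + 1)*(d + 2)*(d - 1)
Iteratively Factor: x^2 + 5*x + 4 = (x + 1)*(x + 4)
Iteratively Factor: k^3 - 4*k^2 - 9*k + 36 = (k + 3)*(k^2 - 7*k + 12) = (k - 4)*(k + 3)*(k - 3)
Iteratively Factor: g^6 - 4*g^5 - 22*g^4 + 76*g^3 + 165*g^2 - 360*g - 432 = (g + 1)*(g^5 - 5*g^4 - 17*g^3 + 93*g^2 + 72*g - 432) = (g + 1)*(g + 3)*(g^4 - 8*g^3 + 7*g^2 + 72*g - 144) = (g - 3)*(g + 1)*(g + 3)*(g^3 - 5*g^2 - 8*g + 48) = (g - 3)*(g + 1)*(g + 3)^2*(g^2 - 8*g + 16) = (g - 4)*(g - 3)*(g + 1)*(g + 3)^2*(g - 4)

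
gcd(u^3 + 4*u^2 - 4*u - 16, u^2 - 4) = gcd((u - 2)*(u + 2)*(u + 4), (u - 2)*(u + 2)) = u^2 - 4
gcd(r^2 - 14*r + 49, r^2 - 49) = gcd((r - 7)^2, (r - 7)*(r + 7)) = r - 7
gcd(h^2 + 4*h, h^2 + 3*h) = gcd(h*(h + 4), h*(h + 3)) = h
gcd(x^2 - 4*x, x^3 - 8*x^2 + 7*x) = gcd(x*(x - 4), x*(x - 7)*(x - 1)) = x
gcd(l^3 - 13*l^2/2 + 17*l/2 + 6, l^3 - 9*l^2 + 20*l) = l - 4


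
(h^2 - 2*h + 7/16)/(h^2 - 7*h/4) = (h - 1/4)/h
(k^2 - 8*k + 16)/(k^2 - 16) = (k - 4)/(k + 4)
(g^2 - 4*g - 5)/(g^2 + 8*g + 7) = (g - 5)/(g + 7)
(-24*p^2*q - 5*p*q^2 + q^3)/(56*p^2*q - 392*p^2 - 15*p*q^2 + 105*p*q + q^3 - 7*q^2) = q*(-3*p - q)/(7*p*q - 49*p - q^2 + 7*q)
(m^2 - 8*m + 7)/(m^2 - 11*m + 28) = (m - 1)/(m - 4)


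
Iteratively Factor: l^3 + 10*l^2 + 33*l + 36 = (l + 3)*(l^2 + 7*l + 12) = (l + 3)^2*(l + 4)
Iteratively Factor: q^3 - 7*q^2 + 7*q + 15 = (q + 1)*(q^2 - 8*q + 15) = (q - 3)*(q + 1)*(q - 5)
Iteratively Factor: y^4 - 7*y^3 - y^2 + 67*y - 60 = (y - 5)*(y^3 - 2*y^2 - 11*y + 12) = (y - 5)*(y - 4)*(y^2 + 2*y - 3) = (y - 5)*(y - 4)*(y - 1)*(y + 3)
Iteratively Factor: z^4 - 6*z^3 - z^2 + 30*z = (z - 3)*(z^3 - 3*z^2 - 10*z) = z*(z - 3)*(z^2 - 3*z - 10) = z*(z - 5)*(z - 3)*(z + 2)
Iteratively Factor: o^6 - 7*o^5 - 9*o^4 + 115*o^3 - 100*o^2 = (o + 4)*(o^5 - 11*o^4 + 35*o^3 - 25*o^2) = o*(o + 4)*(o^4 - 11*o^3 + 35*o^2 - 25*o) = o*(o - 5)*(o + 4)*(o^3 - 6*o^2 + 5*o) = o*(o - 5)^2*(o + 4)*(o^2 - o) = o^2*(o - 5)^2*(o + 4)*(o - 1)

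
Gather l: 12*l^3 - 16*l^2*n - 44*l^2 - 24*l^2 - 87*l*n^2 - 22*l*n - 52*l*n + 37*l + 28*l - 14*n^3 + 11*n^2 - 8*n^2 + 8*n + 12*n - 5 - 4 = 12*l^3 + l^2*(-16*n - 68) + l*(-87*n^2 - 74*n + 65) - 14*n^3 + 3*n^2 + 20*n - 9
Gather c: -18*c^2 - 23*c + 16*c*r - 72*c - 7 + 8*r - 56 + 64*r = -18*c^2 + c*(16*r - 95) + 72*r - 63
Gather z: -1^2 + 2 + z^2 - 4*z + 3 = z^2 - 4*z + 4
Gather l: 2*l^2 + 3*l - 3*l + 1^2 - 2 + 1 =2*l^2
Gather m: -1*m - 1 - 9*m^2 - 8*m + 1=-9*m^2 - 9*m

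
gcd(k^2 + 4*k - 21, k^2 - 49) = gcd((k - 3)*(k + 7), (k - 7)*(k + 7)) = k + 7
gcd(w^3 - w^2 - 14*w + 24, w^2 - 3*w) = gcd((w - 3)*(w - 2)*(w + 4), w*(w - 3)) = w - 3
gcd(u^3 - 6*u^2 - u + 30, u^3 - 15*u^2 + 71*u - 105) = u^2 - 8*u + 15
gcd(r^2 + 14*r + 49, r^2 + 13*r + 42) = r + 7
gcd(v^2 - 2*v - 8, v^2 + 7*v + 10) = v + 2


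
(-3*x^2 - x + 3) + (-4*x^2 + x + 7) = 10 - 7*x^2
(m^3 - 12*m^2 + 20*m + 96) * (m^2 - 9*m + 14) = m^5 - 21*m^4 + 142*m^3 - 252*m^2 - 584*m + 1344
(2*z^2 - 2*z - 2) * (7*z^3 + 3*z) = 14*z^5 - 14*z^4 - 8*z^3 - 6*z^2 - 6*z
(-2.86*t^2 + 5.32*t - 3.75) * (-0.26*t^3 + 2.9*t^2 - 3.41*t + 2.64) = 0.7436*t^5 - 9.6772*t^4 + 26.1556*t^3 - 36.5666*t^2 + 26.8323*t - 9.9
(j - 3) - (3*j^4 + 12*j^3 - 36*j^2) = -3*j^4 - 12*j^3 + 36*j^2 + j - 3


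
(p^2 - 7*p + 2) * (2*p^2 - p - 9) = 2*p^4 - 15*p^3 + 2*p^2 + 61*p - 18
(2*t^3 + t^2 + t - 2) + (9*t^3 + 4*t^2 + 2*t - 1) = 11*t^3 + 5*t^2 + 3*t - 3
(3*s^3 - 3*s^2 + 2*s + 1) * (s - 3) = 3*s^4 - 12*s^3 + 11*s^2 - 5*s - 3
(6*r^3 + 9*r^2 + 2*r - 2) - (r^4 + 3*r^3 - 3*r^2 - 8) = -r^4 + 3*r^3 + 12*r^2 + 2*r + 6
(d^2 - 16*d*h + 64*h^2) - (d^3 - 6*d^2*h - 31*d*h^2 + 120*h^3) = -d^3 + 6*d^2*h + d^2 + 31*d*h^2 - 16*d*h - 120*h^3 + 64*h^2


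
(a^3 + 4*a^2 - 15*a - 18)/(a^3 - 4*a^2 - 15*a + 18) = (a^3 + 4*a^2 - 15*a - 18)/(a^3 - 4*a^2 - 15*a + 18)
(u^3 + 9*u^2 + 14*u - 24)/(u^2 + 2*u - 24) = (u^2 + 3*u - 4)/(u - 4)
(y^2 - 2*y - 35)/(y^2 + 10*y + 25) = (y - 7)/(y + 5)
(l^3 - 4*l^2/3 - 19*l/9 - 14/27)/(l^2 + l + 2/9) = l - 7/3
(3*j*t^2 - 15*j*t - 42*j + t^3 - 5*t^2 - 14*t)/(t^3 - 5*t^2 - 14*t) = (3*j + t)/t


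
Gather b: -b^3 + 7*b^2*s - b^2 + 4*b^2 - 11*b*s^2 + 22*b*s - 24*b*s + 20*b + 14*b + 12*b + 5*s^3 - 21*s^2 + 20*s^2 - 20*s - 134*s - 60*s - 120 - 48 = -b^3 + b^2*(7*s + 3) + b*(-11*s^2 - 2*s + 46) + 5*s^3 - s^2 - 214*s - 168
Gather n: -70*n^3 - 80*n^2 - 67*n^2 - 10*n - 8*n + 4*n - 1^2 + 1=-70*n^3 - 147*n^2 - 14*n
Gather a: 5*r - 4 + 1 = 5*r - 3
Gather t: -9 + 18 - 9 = 0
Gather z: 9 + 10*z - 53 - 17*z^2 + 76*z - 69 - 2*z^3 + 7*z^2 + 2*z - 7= -2*z^3 - 10*z^2 + 88*z - 120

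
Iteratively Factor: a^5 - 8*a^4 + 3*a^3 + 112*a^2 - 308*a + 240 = (a + 4)*(a^4 - 12*a^3 + 51*a^2 - 92*a + 60) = (a - 5)*(a + 4)*(a^3 - 7*a^2 + 16*a - 12) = (a - 5)*(a - 2)*(a + 4)*(a^2 - 5*a + 6) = (a - 5)*(a - 3)*(a - 2)*(a + 4)*(a - 2)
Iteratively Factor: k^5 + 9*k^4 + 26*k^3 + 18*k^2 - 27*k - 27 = (k + 1)*(k^4 + 8*k^3 + 18*k^2 - 27) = (k + 1)*(k + 3)*(k^3 + 5*k^2 + 3*k - 9) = (k + 1)*(k + 3)^2*(k^2 + 2*k - 3) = (k + 1)*(k + 3)^3*(k - 1)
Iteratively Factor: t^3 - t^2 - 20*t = (t)*(t^2 - t - 20) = t*(t - 5)*(t + 4)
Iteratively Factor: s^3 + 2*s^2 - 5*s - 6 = (s + 3)*(s^2 - s - 2) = (s - 2)*(s + 3)*(s + 1)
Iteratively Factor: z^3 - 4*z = (z - 2)*(z^2 + 2*z) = z*(z - 2)*(z + 2)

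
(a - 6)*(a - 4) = a^2 - 10*a + 24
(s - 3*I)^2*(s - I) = s^3 - 7*I*s^2 - 15*s + 9*I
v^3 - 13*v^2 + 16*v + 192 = (v - 8)^2*(v + 3)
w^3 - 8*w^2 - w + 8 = (w - 8)*(w - 1)*(w + 1)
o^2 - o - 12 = (o - 4)*(o + 3)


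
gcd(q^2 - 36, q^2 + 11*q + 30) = q + 6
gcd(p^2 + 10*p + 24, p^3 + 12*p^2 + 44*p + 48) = p^2 + 10*p + 24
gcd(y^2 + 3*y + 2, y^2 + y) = y + 1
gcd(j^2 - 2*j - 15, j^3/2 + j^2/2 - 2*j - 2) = 1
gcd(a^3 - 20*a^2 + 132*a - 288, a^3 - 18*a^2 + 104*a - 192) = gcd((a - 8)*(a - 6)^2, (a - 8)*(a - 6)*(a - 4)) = a^2 - 14*a + 48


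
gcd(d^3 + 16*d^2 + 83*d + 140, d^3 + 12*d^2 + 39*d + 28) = d^2 + 11*d + 28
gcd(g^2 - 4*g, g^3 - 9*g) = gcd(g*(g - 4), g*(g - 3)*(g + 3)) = g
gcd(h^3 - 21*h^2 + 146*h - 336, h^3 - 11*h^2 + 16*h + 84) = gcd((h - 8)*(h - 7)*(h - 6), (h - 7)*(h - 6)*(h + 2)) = h^2 - 13*h + 42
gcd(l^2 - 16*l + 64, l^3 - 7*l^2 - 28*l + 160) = l - 8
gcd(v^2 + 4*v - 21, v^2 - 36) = 1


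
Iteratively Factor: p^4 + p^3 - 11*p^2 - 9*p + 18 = (p - 1)*(p^3 + 2*p^2 - 9*p - 18) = (p - 1)*(p + 2)*(p^2 - 9) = (p - 1)*(p + 2)*(p + 3)*(p - 3)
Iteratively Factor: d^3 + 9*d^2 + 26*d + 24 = (d + 4)*(d^2 + 5*d + 6) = (d + 2)*(d + 4)*(d + 3)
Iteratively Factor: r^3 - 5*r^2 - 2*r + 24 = (r - 4)*(r^2 - r - 6) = (r - 4)*(r - 3)*(r + 2)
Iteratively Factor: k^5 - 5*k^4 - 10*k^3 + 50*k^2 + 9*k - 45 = (k - 5)*(k^4 - 10*k^2 + 9) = (k - 5)*(k + 1)*(k^3 - k^2 - 9*k + 9) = (k - 5)*(k - 1)*(k + 1)*(k^2 - 9) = (k - 5)*(k - 1)*(k + 1)*(k + 3)*(k - 3)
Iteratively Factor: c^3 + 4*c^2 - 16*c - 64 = (c + 4)*(c^2 - 16) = (c - 4)*(c + 4)*(c + 4)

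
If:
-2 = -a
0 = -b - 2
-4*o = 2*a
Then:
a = 2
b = -2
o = -1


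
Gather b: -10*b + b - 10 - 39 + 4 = -9*b - 45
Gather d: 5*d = 5*d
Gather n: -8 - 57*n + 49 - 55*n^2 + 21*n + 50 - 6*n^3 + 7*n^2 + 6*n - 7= -6*n^3 - 48*n^2 - 30*n + 84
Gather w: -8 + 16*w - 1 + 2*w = 18*w - 9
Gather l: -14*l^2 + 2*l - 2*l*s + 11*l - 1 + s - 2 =-14*l^2 + l*(13 - 2*s) + s - 3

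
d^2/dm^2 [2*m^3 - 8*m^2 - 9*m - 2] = 12*m - 16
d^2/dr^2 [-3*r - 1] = 0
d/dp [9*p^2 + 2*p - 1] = 18*p + 2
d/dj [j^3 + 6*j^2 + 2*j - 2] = 3*j^2 + 12*j + 2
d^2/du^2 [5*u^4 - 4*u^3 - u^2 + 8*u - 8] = 60*u^2 - 24*u - 2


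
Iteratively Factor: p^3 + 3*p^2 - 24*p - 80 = (p + 4)*(p^2 - p - 20) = (p + 4)^2*(p - 5)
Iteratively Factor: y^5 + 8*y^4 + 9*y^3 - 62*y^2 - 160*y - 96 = (y + 2)*(y^4 + 6*y^3 - 3*y^2 - 56*y - 48) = (y - 3)*(y + 2)*(y^3 + 9*y^2 + 24*y + 16) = (y - 3)*(y + 2)*(y + 4)*(y^2 + 5*y + 4) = (y - 3)*(y + 2)*(y + 4)^2*(y + 1)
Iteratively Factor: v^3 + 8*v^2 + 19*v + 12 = (v + 1)*(v^2 + 7*v + 12) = (v + 1)*(v + 3)*(v + 4)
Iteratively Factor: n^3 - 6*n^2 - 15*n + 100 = (n + 4)*(n^2 - 10*n + 25) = (n - 5)*(n + 4)*(n - 5)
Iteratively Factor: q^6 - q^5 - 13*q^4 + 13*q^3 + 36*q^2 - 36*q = (q + 3)*(q^5 - 4*q^4 - q^3 + 16*q^2 - 12*q) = (q - 1)*(q + 3)*(q^4 - 3*q^3 - 4*q^2 + 12*q) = (q - 3)*(q - 1)*(q + 3)*(q^3 - 4*q) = (q - 3)*(q - 1)*(q + 2)*(q + 3)*(q^2 - 2*q) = (q - 3)*(q - 2)*(q - 1)*(q + 2)*(q + 3)*(q)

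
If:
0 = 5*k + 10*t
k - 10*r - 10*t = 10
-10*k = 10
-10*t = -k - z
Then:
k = -1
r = -8/5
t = 1/2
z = 6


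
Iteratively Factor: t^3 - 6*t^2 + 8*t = (t - 2)*(t^2 - 4*t) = (t - 4)*(t - 2)*(t)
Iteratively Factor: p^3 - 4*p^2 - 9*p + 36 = (p - 3)*(p^2 - p - 12) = (p - 3)*(p + 3)*(p - 4)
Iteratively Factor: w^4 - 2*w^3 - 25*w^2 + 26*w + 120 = (w + 4)*(w^3 - 6*w^2 - w + 30) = (w - 3)*(w + 4)*(w^2 - 3*w - 10) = (w - 5)*(w - 3)*(w + 4)*(w + 2)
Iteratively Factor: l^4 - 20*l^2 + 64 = (l - 4)*(l^3 + 4*l^2 - 4*l - 16) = (l - 4)*(l + 2)*(l^2 + 2*l - 8) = (l - 4)*(l - 2)*(l + 2)*(l + 4)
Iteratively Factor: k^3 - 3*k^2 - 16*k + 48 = (k - 4)*(k^2 + k - 12) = (k - 4)*(k + 4)*(k - 3)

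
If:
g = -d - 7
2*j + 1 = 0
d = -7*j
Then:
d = 7/2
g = -21/2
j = -1/2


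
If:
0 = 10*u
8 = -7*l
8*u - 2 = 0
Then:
No Solution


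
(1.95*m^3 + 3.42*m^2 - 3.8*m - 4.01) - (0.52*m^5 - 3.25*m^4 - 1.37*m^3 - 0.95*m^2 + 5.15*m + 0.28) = -0.52*m^5 + 3.25*m^4 + 3.32*m^3 + 4.37*m^2 - 8.95*m - 4.29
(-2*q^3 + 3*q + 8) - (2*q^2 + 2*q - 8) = -2*q^3 - 2*q^2 + q + 16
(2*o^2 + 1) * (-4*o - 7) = -8*o^3 - 14*o^2 - 4*o - 7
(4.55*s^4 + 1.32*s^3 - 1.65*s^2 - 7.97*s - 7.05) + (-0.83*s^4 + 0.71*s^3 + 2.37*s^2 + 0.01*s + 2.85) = 3.72*s^4 + 2.03*s^3 + 0.72*s^2 - 7.96*s - 4.2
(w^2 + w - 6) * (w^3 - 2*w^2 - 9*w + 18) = w^5 - w^4 - 17*w^3 + 21*w^2 + 72*w - 108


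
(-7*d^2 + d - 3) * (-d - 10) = 7*d^3 + 69*d^2 - 7*d + 30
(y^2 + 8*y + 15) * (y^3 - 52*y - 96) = y^5 + 8*y^4 - 37*y^3 - 512*y^2 - 1548*y - 1440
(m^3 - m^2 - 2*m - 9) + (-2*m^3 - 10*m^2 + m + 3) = -m^3 - 11*m^2 - m - 6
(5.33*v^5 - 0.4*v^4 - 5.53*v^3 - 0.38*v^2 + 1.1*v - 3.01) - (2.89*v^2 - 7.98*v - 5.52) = 5.33*v^5 - 0.4*v^4 - 5.53*v^3 - 3.27*v^2 + 9.08*v + 2.51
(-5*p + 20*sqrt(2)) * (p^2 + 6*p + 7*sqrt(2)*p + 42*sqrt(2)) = -5*p^3 - 30*p^2 - 15*sqrt(2)*p^2 - 90*sqrt(2)*p + 280*p + 1680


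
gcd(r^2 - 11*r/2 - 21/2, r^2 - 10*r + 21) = r - 7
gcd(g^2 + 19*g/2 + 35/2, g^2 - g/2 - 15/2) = g + 5/2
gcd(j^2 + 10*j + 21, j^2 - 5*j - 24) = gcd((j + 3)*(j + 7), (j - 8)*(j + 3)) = j + 3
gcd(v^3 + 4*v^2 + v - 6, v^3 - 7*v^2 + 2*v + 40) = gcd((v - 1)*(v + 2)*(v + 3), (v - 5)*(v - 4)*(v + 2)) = v + 2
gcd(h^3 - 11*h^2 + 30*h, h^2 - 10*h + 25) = h - 5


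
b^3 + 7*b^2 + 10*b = b*(b + 2)*(b + 5)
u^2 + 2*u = u*(u + 2)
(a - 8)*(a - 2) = a^2 - 10*a + 16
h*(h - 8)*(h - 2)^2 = h^4 - 12*h^3 + 36*h^2 - 32*h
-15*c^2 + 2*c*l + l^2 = (-3*c + l)*(5*c + l)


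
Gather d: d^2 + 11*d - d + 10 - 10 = d^2 + 10*d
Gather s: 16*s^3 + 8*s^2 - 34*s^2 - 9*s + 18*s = 16*s^3 - 26*s^2 + 9*s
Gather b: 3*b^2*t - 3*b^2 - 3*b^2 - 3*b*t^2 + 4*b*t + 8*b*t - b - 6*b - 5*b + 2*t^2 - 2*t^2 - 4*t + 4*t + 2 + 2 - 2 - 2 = b^2*(3*t - 6) + b*(-3*t^2 + 12*t - 12)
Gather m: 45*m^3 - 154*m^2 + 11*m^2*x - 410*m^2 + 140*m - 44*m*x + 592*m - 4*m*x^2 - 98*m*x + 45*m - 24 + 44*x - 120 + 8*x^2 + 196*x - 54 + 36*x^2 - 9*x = 45*m^3 + m^2*(11*x - 564) + m*(-4*x^2 - 142*x + 777) + 44*x^2 + 231*x - 198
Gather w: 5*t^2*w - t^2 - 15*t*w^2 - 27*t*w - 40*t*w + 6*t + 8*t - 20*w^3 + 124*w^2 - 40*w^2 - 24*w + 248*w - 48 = -t^2 + 14*t - 20*w^3 + w^2*(84 - 15*t) + w*(5*t^2 - 67*t + 224) - 48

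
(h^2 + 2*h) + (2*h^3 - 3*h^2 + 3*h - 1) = 2*h^3 - 2*h^2 + 5*h - 1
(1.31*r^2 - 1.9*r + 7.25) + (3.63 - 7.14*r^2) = -5.83*r^2 - 1.9*r + 10.88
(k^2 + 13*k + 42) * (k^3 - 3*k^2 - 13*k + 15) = k^5 + 10*k^4 - 10*k^3 - 280*k^2 - 351*k + 630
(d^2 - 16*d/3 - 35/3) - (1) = d^2 - 16*d/3 - 38/3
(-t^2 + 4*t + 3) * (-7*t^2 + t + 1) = 7*t^4 - 29*t^3 - 18*t^2 + 7*t + 3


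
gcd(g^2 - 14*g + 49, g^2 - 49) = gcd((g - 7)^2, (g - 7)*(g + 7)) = g - 7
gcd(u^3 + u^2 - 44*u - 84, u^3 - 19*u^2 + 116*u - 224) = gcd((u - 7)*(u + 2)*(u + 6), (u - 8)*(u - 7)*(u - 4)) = u - 7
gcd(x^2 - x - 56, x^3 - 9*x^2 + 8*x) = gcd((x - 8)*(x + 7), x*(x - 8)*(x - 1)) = x - 8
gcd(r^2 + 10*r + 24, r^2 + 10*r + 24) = r^2 + 10*r + 24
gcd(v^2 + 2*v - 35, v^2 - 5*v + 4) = 1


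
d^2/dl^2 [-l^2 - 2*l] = -2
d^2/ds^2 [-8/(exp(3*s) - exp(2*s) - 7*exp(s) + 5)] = 8*(-2*(-3*exp(2*s) + 2*exp(s) + 7)^2*exp(s) + (9*exp(2*s) - 4*exp(s) - 7)*(exp(3*s) - exp(2*s) - 7*exp(s) + 5))*exp(s)/(exp(3*s) - exp(2*s) - 7*exp(s) + 5)^3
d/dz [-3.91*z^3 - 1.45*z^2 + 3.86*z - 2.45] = -11.73*z^2 - 2.9*z + 3.86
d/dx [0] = 0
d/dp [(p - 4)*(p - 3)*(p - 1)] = 3*p^2 - 16*p + 19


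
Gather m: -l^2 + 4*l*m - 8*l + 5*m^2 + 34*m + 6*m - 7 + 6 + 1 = -l^2 - 8*l + 5*m^2 + m*(4*l + 40)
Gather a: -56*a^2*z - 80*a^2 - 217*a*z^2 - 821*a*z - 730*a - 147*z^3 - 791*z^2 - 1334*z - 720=a^2*(-56*z - 80) + a*(-217*z^2 - 821*z - 730) - 147*z^3 - 791*z^2 - 1334*z - 720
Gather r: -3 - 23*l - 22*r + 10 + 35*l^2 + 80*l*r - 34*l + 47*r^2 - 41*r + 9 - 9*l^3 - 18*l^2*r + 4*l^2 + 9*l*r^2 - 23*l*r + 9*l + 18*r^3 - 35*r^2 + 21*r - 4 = -9*l^3 + 39*l^2 - 48*l + 18*r^3 + r^2*(9*l + 12) + r*(-18*l^2 + 57*l - 42) + 12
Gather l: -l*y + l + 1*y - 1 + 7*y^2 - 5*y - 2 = l*(1 - y) + 7*y^2 - 4*y - 3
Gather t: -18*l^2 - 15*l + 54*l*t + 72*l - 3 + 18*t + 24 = -18*l^2 + 57*l + t*(54*l + 18) + 21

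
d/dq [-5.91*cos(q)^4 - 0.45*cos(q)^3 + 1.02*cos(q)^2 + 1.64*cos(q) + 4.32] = (23.64*cos(q)^3 + 1.35*cos(q)^2 - 2.04*cos(q) - 1.64)*sin(q)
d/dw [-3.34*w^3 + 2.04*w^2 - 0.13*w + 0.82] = -10.02*w^2 + 4.08*w - 0.13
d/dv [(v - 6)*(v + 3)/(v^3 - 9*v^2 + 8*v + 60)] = (-v^2 - 6*v - 1)/(v^4 - 6*v^3 - 11*v^2 + 60*v + 100)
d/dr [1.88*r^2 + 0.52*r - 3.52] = 3.76*r + 0.52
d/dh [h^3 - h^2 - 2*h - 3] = 3*h^2 - 2*h - 2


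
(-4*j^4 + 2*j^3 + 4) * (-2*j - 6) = 8*j^5 + 20*j^4 - 12*j^3 - 8*j - 24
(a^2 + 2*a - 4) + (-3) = a^2 + 2*a - 7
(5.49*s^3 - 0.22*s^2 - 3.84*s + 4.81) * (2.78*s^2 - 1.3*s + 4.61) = 15.2622*s^5 - 7.7486*s^4 + 14.9197*s^3 + 17.3496*s^2 - 23.9554*s + 22.1741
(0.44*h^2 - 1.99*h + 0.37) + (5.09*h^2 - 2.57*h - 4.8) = 5.53*h^2 - 4.56*h - 4.43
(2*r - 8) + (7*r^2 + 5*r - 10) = 7*r^2 + 7*r - 18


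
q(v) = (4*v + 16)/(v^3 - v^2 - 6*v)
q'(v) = (4*v + 16)*(-3*v^2 + 2*v + 6)/(v^3 - v^2 - 6*v)^2 + 4/(v^3 - v^2 - 6*v) = 4*(-v*(-v^2 + v + 6) + (v + 4)*(-3*v^2 + 2*v + 6))/(v^2*(-v^2 + v + 6)^2)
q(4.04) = 1.27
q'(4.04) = -1.58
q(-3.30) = -0.10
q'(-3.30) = -0.28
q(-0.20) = 13.19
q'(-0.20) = 66.24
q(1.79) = -2.82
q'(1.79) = -0.50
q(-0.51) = 5.23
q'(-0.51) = 9.74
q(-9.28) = 0.03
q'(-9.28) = 0.00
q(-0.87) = 3.29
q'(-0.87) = 2.77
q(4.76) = 0.62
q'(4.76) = -0.50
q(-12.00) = 0.02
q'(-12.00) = 0.00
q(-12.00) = 0.02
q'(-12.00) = 0.00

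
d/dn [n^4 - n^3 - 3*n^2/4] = n*(8*n^2 - 6*n - 3)/2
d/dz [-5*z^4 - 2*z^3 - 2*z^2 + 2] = 2*z*(-10*z^2 - 3*z - 2)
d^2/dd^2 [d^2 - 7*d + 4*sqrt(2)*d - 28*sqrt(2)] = 2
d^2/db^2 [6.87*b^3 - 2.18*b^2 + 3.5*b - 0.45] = 41.22*b - 4.36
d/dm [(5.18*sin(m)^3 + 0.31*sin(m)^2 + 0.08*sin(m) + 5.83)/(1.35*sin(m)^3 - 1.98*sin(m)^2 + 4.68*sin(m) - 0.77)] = (-3.5527136788005e-15*sin(m)^5 - 10.6749*sin(m)^4 + 48.2688*sin(m)^3 - 33.9681*sin(m)^2 + 22.6094*sin(m) - 27.346)*cos(m)/(1.8225*sin(m)^6 - 5.346*sin(m)^5 + 16.5564*sin(m)^4 - 20.6118*sin(m)^3 + 24.9516*sin(m)^2 - 7.2072*sin(m) + 0.5929)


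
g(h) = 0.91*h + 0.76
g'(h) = 0.910000000000000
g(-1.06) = -0.20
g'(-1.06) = 0.91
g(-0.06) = 0.71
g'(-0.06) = 0.91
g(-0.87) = -0.03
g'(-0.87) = 0.91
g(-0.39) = 0.41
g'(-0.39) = 0.91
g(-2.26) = -1.30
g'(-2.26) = 0.91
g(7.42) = 7.51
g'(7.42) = 0.91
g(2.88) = 3.38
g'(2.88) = 0.91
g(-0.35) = 0.44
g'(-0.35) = 0.91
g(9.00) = 8.95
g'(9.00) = 0.91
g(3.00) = 3.49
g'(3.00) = 0.91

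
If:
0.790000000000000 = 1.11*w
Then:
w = 0.71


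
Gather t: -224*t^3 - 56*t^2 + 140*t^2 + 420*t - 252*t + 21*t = -224*t^3 + 84*t^2 + 189*t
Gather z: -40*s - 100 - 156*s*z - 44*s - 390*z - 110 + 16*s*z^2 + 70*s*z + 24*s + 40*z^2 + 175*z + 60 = -60*s + z^2*(16*s + 40) + z*(-86*s - 215) - 150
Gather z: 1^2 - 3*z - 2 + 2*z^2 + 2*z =2*z^2 - z - 1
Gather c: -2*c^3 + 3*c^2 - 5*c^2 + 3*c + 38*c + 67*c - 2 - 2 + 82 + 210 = -2*c^3 - 2*c^2 + 108*c + 288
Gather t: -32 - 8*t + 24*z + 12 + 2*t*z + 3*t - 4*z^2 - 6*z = t*(2*z - 5) - 4*z^2 + 18*z - 20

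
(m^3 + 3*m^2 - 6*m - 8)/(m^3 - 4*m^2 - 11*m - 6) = (m^2 + 2*m - 8)/(m^2 - 5*m - 6)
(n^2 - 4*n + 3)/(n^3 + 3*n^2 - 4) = (n - 3)/(n^2 + 4*n + 4)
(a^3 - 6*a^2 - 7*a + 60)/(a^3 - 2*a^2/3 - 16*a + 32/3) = 3*(a^2 - 2*a - 15)/(3*a^2 + 10*a - 8)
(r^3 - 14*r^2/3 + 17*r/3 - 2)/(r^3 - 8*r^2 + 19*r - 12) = (r - 2/3)/(r - 4)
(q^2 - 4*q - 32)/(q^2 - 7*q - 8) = (q + 4)/(q + 1)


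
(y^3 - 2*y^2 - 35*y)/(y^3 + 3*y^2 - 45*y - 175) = y/(y + 5)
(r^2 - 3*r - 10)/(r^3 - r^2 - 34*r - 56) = (r - 5)/(r^2 - 3*r - 28)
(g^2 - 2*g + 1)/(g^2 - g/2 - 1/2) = 2*(g - 1)/(2*g + 1)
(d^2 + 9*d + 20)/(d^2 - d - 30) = (d + 4)/(d - 6)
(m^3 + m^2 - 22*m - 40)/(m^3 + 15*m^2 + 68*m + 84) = (m^2 - m - 20)/(m^2 + 13*m + 42)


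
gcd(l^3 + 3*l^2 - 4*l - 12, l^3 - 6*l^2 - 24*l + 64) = l - 2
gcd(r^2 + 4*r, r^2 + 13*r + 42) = 1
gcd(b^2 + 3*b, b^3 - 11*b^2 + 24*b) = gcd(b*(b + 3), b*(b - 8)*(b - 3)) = b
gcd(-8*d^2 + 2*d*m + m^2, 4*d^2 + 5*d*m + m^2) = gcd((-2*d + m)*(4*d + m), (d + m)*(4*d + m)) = 4*d + m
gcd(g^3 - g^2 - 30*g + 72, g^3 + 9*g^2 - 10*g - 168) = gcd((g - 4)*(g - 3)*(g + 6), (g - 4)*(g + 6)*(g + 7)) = g^2 + 2*g - 24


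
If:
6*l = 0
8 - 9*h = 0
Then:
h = 8/9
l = 0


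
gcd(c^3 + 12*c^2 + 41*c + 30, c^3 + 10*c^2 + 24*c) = c + 6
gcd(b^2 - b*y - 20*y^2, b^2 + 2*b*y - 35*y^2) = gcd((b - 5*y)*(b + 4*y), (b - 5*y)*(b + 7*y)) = -b + 5*y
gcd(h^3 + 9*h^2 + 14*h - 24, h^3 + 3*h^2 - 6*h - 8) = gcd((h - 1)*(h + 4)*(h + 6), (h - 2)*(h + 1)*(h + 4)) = h + 4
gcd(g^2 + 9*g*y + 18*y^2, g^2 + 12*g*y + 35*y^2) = 1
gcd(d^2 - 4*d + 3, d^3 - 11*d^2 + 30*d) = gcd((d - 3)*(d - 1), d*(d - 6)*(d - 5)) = 1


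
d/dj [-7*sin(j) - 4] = -7*cos(j)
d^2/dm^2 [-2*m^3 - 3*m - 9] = -12*m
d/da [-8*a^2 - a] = -16*a - 1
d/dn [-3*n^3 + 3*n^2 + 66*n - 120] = -9*n^2 + 6*n + 66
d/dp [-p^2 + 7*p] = 7 - 2*p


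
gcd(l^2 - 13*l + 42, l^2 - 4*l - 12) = l - 6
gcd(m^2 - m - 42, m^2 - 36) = m + 6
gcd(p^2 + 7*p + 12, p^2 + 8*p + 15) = p + 3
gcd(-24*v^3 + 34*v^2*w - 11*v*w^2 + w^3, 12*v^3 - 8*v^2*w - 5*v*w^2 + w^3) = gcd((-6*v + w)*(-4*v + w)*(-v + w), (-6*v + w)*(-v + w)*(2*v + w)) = 6*v^2 - 7*v*w + w^2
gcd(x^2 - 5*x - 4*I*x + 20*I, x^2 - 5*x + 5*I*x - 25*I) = x - 5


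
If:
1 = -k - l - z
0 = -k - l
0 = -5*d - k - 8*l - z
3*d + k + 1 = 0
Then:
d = -3/13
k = -4/13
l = 4/13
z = -1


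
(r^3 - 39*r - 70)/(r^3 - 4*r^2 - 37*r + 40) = (r^2 - 5*r - 14)/(r^2 - 9*r + 8)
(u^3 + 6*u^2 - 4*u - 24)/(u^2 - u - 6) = (u^2 + 4*u - 12)/(u - 3)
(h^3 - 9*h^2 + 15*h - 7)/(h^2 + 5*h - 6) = (h^2 - 8*h + 7)/(h + 6)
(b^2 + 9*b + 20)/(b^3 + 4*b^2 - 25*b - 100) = 1/(b - 5)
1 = 1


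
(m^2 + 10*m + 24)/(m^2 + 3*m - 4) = (m + 6)/(m - 1)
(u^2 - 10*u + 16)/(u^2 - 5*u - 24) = (u - 2)/(u + 3)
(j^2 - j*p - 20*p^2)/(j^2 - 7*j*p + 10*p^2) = (-j - 4*p)/(-j + 2*p)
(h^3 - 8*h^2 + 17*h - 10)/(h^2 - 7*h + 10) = h - 1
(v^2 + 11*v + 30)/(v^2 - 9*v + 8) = (v^2 + 11*v + 30)/(v^2 - 9*v + 8)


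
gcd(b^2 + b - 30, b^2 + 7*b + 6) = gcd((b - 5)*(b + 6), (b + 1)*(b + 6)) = b + 6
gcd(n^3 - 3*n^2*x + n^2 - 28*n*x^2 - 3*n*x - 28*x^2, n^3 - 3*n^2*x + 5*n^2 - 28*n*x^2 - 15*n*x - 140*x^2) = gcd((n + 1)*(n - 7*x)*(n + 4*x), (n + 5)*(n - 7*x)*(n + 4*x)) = -n^2 + 3*n*x + 28*x^2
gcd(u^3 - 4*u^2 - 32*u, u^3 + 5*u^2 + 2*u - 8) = u + 4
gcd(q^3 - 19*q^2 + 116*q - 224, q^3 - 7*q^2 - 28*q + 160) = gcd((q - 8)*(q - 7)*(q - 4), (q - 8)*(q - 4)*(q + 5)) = q^2 - 12*q + 32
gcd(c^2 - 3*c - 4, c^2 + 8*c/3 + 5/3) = c + 1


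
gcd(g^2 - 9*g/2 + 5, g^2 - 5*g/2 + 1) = g - 2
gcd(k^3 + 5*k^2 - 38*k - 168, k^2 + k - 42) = k^2 + k - 42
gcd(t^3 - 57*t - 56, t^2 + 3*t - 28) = t + 7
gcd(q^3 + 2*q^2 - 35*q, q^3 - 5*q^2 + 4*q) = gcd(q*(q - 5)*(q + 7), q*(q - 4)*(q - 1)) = q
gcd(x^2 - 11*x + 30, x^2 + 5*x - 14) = 1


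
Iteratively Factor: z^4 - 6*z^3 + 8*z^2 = (z - 4)*(z^3 - 2*z^2) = (z - 4)*(z - 2)*(z^2) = z*(z - 4)*(z - 2)*(z)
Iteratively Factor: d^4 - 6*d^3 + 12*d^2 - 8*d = (d)*(d^3 - 6*d^2 + 12*d - 8) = d*(d - 2)*(d^2 - 4*d + 4) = d*(d - 2)^2*(d - 2)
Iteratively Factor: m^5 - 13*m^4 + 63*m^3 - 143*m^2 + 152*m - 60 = (m - 1)*(m^4 - 12*m^3 + 51*m^2 - 92*m + 60) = (m - 2)*(m - 1)*(m^3 - 10*m^2 + 31*m - 30) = (m - 5)*(m - 2)*(m - 1)*(m^2 - 5*m + 6) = (m - 5)*(m - 3)*(m - 2)*(m - 1)*(m - 2)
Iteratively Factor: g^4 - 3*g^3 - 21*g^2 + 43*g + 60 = (g + 1)*(g^3 - 4*g^2 - 17*g + 60) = (g - 5)*(g + 1)*(g^2 + g - 12) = (g - 5)*(g + 1)*(g + 4)*(g - 3)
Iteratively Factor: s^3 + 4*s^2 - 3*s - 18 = (s + 3)*(s^2 + s - 6) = (s - 2)*(s + 3)*(s + 3)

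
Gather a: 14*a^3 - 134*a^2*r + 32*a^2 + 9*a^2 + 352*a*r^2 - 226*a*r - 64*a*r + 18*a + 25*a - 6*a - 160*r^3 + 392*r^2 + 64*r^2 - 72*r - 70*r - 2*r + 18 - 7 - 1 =14*a^3 + a^2*(41 - 134*r) + a*(352*r^2 - 290*r + 37) - 160*r^3 + 456*r^2 - 144*r + 10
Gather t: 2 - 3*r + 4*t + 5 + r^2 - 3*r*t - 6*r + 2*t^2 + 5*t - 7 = r^2 - 9*r + 2*t^2 + t*(9 - 3*r)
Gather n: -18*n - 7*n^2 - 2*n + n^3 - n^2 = n^3 - 8*n^2 - 20*n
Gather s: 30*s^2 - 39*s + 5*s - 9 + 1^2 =30*s^2 - 34*s - 8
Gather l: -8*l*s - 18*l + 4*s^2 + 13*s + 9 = l*(-8*s - 18) + 4*s^2 + 13*s + 9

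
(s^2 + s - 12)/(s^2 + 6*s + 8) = (s - 3)/(s + 2)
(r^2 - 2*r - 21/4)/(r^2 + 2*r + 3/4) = (2*r - 7)/(2*r + 1)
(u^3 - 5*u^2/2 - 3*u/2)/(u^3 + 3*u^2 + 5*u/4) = 2*(u - 3)/(2*u + 5)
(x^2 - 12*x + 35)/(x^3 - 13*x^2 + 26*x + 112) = (x - 5)/(x^2 - 6*x - 16)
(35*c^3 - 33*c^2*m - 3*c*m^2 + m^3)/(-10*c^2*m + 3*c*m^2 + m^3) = (-7*c^2 + 8*c*m - m^2)/(m*(2*c - m))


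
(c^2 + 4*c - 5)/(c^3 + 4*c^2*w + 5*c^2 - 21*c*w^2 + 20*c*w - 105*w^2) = (1 - c)/(-c^2 - 4*c*w + 21*w^2)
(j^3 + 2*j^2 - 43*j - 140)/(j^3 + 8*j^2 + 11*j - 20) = (j - 7)/(j - 1)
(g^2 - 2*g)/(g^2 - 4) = g/(g + 2)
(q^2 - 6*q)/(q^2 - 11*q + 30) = q/(q - 5)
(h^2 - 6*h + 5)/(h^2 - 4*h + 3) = (h - 5)/(h - 3)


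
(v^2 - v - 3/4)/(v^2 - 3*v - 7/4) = (2*v - 3)/(2*v - 7)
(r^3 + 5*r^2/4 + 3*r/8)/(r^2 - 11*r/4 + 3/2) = r*(8*r^2 + 10*r + 3)/(2*(4*r^2 - 11*r + 6))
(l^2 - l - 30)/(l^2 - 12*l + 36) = (l + 5)/(l - 6)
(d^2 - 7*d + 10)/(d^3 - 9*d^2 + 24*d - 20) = 1/(d - 2)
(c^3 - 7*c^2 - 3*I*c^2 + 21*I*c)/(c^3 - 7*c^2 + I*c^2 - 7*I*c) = (c - 3*I)/(c + I)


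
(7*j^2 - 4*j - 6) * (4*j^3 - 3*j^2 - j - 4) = 28*j^5 - 37*j^4 - 19*j^3 - 6*j^2 + 22*j + 24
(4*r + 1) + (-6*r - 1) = -2*r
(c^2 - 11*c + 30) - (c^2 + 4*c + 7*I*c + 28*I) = -15*c - 7*I*c + 30 - 28*I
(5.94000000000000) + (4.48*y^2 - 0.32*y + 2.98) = 4.48*y^2 - 0.32*y + 8.92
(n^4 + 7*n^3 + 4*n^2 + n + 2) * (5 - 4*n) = -4*n^5 - 23*n^4 + 19*n^3 + 16*n^2 - 3*n + 10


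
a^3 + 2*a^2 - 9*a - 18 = (a - 3)*(a + 2)*(a + 3)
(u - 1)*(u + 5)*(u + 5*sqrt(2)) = u^3 + 4*u^2 + 5*sqrt(2)*u^2 - 5*u + 20*sqrt(2)*u - 25*sqrt(2)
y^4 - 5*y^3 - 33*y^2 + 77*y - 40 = (y - 8)*(y - 1)^2*(y + 5)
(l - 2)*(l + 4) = l^2 + 2*l - 8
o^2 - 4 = (o - 2)*(o + 2)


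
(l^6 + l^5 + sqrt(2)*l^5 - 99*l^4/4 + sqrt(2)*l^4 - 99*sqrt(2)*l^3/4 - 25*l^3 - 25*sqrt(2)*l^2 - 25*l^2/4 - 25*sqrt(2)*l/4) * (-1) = -l^6 - sqrt(2)*l^5 - l^5 - sqrt(2)*l^4 + 99*l^4/4 + 25*l^3 + 99*sqrt(2)*l^3/4 + 25*l^2/4 + 25*sqrt(2)*l^2 + 25*sqrt(2)*l/4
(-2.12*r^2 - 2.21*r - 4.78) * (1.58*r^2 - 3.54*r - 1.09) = -3.3496*r^4 + 4.013*r^3 + 2.5818*r^2 + 19.3301*r + 5.2102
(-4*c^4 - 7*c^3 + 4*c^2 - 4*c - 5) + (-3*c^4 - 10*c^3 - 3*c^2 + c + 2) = -7*c^4 - 17*c^3 + c^2 - 3*c - 3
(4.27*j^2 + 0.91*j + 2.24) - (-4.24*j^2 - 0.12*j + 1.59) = 8.51*j^2 + 1.03*j + 0.65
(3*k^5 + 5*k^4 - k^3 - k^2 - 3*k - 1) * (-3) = -9*k^5 - 15*k^4 + 3*k^3 + 3*k^2 + 9*k + 3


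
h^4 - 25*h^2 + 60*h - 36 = (h - 3)*(h - 2)*(h - 1)*(h + 6)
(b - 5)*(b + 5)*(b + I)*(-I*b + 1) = -I*b^4 + 2*b^3 + 26*I*b^2 - 50*b - 25*I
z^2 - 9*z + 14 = (z - 7)*(z - 2)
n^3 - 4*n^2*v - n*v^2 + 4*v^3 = (n - 4*v)*(n - v)*(n + v)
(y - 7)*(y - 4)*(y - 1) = y^3 - 12*y^2 + 39*y - 28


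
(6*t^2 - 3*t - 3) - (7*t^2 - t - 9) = -t^2 - 2*t + 6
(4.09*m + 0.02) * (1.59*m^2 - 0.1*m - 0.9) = 6.5031*m^3 - 0.3772*m^2 - 3.683*m - 0.018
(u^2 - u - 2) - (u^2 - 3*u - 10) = 2*u + 8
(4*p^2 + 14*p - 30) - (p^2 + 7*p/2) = 3*p^2 + 21*p/2 - 30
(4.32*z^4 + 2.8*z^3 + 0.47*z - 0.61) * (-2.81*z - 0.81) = -12.1392*z^5 - 11.3672*z^4 - 2.268*z^3 - 1.3207*z^2 + 1.3334*z + 0.4941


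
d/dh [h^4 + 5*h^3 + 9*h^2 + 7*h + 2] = 4*h^3 + 15*h^2 + 18*h + 7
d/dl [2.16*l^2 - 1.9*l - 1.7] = 4.32*l - 1.9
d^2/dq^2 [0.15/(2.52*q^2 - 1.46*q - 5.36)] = (1.90512*q^2 - 1.10376*q - 0.15*(5.04*q - 1.46)*(10.08*q - 2.92) - 4.05216)/(-2.52*q^2 + 1.46*q + 5.36)^3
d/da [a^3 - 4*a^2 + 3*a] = 3*a^2 - 8*a + 3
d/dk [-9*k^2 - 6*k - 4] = -18*k - 6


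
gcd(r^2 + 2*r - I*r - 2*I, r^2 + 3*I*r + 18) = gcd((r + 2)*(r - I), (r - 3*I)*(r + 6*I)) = 1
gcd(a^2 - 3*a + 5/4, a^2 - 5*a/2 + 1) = a - 1/2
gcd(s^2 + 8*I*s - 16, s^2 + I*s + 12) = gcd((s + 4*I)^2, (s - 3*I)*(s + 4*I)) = s + 4*I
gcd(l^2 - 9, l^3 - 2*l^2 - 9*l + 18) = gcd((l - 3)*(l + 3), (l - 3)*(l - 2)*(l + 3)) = l^2 - 9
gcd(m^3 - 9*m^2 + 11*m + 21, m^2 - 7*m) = m - 7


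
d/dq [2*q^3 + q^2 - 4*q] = 6*q^2 + 2*q - 4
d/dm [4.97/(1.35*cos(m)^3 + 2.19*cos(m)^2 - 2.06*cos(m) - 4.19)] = (20.1285*cos(m)^2 + 21.7686*cos(m) - 10.2382)*sin(m)/(1.35*cos(m)^3 + 2.19*cos(m)^2 - 2.06*cos(m) - 4.19)^2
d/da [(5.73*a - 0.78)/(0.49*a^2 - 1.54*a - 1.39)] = (-2.8077*a^2 + 0.7644*a - 9.1659)/(0.2401*a^4 - 1.5092*a^3 + 1.0094*a^2 + 4.2812*a + 1.9321)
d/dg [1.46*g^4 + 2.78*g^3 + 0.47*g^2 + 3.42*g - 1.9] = 5.84*g^3 + 8.34*g^2 + 0.94*g + 3.42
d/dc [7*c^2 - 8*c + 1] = 14*c - 8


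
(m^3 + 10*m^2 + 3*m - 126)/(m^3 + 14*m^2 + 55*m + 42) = (m - 3)/(m + 1)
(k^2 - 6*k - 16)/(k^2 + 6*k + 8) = (k - 8)/(k + 4)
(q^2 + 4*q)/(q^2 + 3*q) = (q + 4)/(q + 3)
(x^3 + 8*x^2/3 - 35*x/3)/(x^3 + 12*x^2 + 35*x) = (x - 7/3)/(x + 7)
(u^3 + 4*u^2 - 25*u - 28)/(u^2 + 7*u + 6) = (u^2 + 3*u - 28)/(u + 6)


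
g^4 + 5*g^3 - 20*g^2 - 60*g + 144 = (g - 3)*(g - 2)*(g + 4)*(g + 6)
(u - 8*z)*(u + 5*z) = u^2 - 3*u*z - 40*z^2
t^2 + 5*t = t*(t + 5)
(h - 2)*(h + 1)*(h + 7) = h^3 + 6*h^2 - 9*h - 14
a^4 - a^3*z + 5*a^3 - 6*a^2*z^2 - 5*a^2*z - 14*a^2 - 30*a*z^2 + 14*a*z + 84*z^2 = (a - 2)*(a + 7)*(a - 3*z)*(a + 2*z)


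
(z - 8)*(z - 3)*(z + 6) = z^3 - 5*z^2 - 42*z + 144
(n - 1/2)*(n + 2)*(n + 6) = n^3 + 15*n^2/2 + 8*n - 6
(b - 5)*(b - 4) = b^2 - 9*b + 20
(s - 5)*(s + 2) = s^2 - 3*s - 10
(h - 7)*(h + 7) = h^2 - 49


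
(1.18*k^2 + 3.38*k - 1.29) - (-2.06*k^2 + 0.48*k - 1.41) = 3.24*k^2 + 2.9*k + 0.12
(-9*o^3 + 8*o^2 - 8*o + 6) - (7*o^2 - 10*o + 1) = -9*o^3 + o^2 + 2*o + 5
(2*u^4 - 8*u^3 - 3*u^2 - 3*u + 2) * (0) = 0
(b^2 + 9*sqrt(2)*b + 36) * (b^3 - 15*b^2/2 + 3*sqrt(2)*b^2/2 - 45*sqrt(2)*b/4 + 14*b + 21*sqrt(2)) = b^5 - 15*b^4/2 + 21*sqrt(2)*b^4/2 - 315*sqrt(2)*b^3/4 + 77*b^3 - 945*b^2/2 + 201*sqrt(2)*b^2 - 405*sqrt(2)*b + 882*b + 756*sqrt(2)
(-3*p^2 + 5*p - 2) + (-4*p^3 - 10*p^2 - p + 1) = -4*p^3 - 13*p^2 + 4*p - 1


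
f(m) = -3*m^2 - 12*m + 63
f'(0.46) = -14.76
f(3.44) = -13.78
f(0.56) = 55.34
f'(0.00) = -12.00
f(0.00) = 63.00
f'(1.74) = -22.44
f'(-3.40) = 8.40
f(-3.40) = 69.12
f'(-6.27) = 25.62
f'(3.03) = -30.18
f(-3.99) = 63.12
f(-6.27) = 20.30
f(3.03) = -0.90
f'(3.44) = -32.64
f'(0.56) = -15.36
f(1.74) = 33.04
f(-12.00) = -225.00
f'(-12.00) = 60.00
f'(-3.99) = 11.94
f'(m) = -6*m - 12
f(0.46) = 56.85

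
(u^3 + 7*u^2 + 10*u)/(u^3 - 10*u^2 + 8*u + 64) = u*(u + 5)/(u^2 - 12*u + 32)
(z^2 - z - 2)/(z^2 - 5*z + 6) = (z + 1)/(z - 3)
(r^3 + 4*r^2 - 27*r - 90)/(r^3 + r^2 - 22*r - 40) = (r^2 + 9*r + 18)/(r^2 + 6*r + 8)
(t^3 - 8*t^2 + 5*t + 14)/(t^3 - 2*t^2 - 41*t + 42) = (t^2 - t - 2)/(t^2 + 5*t - 6)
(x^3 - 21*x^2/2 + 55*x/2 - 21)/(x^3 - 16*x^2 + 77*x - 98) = (x - 3/2)/(x - 7)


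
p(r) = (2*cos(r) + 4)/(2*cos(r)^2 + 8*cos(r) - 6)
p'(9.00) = 0.10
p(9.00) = -0.19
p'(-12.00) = 6.85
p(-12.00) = 2.62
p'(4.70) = -1.18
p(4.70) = -0.65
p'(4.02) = -0.26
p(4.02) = -0.26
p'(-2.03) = -0.40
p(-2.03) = -0.34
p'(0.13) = 0.54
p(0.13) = 1.53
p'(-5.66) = 10.56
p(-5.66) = 3.10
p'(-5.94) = 1.93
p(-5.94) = 1.78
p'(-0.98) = -52.76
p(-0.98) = -5.54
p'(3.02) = 0.03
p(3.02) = -0.17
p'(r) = (4*sin(r)*cos(r) + 8*sin(r))*(2*cos(r) + 4)/(2*cos(r)^2 + 8*cos(r) - 6)^2 - 2*sin(r)/(2*cos(r)^2 + 8*cos(r) - 6)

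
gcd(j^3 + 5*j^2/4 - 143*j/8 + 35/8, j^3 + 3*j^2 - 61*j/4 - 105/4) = j^2 + 3*j/2 - 35/2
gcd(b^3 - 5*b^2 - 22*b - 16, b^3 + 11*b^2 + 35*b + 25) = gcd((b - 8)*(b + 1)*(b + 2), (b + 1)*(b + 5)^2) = b + 1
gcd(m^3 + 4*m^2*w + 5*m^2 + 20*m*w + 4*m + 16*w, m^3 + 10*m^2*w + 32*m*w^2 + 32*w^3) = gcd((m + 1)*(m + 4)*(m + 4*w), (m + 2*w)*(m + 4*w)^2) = m + 4*w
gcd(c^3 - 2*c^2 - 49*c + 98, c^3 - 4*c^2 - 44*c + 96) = c - 2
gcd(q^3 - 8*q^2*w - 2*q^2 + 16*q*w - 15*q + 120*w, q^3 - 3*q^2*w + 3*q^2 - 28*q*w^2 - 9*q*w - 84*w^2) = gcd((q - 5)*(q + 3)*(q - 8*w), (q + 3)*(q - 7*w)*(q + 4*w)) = q + 3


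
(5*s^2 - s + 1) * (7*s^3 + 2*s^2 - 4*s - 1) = 35*s^5 + 3*s^4 - 15*s^3 + s^2 - 3*s - 1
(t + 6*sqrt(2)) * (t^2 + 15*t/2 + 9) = t^3 + 15*t^2/2 + 6*sqrt(2)*t^2 + 9*t + 45*sqrt(2)*t + 54*sqrt(2)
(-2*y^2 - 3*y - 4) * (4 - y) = 2*y^3 - 5*y^2 - 8*y - 16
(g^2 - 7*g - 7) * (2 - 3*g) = -3*g^3 + 23*g^2 + 7*g - 14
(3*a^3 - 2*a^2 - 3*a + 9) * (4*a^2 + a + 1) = 12*a^5 - 5*a^4 - 11*a^3 + 31*a^2 + 6*a + 9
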